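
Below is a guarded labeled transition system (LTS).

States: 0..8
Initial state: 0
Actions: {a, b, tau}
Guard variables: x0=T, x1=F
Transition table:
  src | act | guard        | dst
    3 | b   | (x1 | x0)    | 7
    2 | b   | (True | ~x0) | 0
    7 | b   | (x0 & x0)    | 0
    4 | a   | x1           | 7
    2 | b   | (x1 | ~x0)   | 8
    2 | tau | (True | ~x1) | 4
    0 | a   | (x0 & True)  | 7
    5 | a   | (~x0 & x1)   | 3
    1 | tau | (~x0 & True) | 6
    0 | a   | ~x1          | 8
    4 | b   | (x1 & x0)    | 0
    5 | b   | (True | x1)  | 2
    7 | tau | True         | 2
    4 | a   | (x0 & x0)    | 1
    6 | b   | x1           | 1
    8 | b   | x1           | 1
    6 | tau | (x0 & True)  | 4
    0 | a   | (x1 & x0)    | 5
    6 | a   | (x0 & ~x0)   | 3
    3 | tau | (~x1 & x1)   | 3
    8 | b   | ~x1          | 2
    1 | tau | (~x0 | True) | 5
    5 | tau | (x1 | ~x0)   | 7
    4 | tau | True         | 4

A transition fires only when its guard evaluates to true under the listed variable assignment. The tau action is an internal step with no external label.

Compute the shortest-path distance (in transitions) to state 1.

Answer: 4

Working:
BFS to 1:
  L0 = {0}
  L1 = {7,8}
  L2 = {2}
  L3 = {4}
  L4 = {1}
depth(1)=4, e.g. a·tau·tau·a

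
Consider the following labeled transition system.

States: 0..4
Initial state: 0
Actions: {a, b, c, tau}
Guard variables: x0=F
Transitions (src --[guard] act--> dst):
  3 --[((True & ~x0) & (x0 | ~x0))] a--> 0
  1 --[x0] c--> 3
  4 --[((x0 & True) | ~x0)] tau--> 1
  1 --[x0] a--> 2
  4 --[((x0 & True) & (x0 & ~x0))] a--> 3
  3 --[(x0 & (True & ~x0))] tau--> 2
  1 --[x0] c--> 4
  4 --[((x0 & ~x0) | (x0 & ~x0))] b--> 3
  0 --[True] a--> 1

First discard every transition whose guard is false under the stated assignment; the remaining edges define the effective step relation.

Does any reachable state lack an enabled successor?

Reach set: {0,1}
  0: a→1  [1 out]
  1: ∅  [no exit]
witness 1: a

Answer: DEADLOCK at state 1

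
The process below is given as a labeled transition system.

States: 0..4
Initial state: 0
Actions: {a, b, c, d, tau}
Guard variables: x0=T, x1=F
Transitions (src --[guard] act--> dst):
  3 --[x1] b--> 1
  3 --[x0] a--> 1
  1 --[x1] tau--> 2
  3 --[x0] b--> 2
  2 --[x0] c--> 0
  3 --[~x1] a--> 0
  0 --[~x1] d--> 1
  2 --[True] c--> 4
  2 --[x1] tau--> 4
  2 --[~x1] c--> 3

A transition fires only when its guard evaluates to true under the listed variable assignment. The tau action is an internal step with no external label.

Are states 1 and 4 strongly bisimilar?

Answer: BISIMILAR

Analysis:
Bisimulation quotient by refinement:
  P[0] = {{0,1,2,3,4}}
  P[1] = {{0},{1,4},{2},{3}}
Fixed point at round 2; 4 class(es).
class of 1: {1,4}; class of 4: {1,4}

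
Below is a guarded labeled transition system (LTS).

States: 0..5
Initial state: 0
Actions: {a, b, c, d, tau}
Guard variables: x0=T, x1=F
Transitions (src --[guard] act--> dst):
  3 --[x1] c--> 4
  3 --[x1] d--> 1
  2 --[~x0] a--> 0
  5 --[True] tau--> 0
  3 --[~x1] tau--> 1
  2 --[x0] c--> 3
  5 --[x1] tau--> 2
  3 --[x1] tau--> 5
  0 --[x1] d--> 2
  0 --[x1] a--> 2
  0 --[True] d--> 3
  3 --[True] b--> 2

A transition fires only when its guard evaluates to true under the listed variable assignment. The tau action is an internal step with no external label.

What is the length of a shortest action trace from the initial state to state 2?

Answer: 2

Working:
Breadth-first toward 2:
  Layer 0: {0}
  Layer 1: {3}
  Layer 2: {1,2}
depth(2)=2, e.g. d·b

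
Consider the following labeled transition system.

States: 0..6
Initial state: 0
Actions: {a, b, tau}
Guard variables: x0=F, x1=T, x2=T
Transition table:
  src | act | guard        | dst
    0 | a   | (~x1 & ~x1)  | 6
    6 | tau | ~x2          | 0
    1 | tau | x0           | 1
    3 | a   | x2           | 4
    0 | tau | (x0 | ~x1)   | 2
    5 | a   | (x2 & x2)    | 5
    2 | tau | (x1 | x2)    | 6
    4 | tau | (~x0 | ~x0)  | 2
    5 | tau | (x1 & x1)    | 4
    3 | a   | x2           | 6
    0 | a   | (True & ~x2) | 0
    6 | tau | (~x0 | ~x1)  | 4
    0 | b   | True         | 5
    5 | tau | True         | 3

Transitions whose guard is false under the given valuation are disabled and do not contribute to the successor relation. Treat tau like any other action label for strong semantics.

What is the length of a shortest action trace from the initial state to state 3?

Breadth-first toward 3:
  L0 = {0}
  L1 = {5}
  L2 = {3,4}
first hit 3 at d=2 via b·tau

Answer: 2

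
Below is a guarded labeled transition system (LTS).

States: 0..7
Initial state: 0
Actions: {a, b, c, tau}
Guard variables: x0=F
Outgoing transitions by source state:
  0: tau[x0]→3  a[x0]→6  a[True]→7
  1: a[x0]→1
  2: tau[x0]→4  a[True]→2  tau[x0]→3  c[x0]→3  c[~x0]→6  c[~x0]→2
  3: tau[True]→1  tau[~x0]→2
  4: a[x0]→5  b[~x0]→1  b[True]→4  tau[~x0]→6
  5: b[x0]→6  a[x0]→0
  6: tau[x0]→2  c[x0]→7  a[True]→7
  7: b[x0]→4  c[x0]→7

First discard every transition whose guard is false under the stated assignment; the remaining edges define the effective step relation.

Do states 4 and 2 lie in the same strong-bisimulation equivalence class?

Compute ~ classes (split until stable):
  round 0: {{0,1,2,3,4,5,6,7}}
  round 1: {{0,6},{1,5,7},{2},{3},{4}}
Fixed point at round 2; 5 class(es).
[4]={4}  [2]={2}

Answer: NOT BISIMILAR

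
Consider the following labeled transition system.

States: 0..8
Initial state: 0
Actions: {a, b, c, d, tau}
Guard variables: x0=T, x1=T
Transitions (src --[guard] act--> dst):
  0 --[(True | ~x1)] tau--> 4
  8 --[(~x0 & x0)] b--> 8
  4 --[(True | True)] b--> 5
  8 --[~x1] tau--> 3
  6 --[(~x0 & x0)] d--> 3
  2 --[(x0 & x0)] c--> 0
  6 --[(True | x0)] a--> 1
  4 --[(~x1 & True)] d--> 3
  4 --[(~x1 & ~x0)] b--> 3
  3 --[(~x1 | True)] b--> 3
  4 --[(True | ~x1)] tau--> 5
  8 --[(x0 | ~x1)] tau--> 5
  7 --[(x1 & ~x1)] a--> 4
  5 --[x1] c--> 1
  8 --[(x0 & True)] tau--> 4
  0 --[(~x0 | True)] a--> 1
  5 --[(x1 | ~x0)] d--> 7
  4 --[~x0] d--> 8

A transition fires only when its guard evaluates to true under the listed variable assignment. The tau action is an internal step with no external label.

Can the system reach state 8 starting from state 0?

Answer: UNREACHABLE

Working:
11 transition(s) survive guard evaluation.
depth 0: {0}
depth 1: {1,4}  total {0,1,4}
depth 2: {5}  total {0,1,4,5}
depth 3: {7}  total {0,1,4,5,7}
R = {0,1,4,5,7}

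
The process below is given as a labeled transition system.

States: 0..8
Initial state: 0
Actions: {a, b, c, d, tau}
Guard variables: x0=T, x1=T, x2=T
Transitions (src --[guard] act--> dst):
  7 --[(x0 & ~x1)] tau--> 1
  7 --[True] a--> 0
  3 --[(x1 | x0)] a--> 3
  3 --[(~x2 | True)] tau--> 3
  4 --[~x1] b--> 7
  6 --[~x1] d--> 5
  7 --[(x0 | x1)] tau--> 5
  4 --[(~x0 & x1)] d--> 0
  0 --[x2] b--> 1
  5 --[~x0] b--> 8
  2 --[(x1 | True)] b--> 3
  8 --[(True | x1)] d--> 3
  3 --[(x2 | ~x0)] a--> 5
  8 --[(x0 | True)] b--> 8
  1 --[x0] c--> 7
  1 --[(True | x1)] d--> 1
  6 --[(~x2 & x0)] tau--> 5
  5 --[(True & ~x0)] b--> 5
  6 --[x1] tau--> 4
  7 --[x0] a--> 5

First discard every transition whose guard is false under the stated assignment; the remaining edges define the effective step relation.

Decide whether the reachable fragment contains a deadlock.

Answer: DEADLOCK at state 5

Working:
Reachable = {0,1,5,7}
  0: b→1  [deg 1]
  1: c→7  d→1  [deg 2]
  5: ∅  [no exit]
  7: a→0  a→5  tau→5  [deg 3]
Path to 5: b·c·a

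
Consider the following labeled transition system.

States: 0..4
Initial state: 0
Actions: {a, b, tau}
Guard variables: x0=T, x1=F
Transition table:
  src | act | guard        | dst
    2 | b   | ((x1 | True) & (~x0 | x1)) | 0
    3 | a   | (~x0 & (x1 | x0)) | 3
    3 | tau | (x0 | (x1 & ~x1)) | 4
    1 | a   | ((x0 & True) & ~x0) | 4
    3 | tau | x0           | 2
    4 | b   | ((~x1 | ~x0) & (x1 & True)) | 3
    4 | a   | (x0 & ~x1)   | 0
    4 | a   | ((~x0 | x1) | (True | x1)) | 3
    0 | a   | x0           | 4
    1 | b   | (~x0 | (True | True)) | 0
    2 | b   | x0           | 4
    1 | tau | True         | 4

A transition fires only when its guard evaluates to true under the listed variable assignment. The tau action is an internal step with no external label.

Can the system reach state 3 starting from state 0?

Answer: REACHABLE

Working:
8 transition(s) survive guard evaluation.
L0 = {0}
L1 = {4}  now seen {0,4}
L2 = {3}  now seen {0,3,4}
L3 = {2}  now seen {0,2,3,4}
R = {0,2,3,4}
Path to 3: a·a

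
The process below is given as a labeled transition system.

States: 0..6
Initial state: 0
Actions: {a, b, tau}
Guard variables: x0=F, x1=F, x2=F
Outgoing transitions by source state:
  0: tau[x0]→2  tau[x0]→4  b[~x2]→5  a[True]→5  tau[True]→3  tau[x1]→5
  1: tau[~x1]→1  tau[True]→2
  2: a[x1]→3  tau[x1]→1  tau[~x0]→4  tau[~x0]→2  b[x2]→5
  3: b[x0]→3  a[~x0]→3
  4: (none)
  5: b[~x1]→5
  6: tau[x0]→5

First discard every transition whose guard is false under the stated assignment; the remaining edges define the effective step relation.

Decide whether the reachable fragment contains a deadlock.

Answer: DEADLOCK-FREE

Analysis:
R = {0,3,5}
  0: a→5  b→5  tau→3  [3 exit(s)]
  3: a→3  [1 exit(s)]
  5: b→5  [1 exit(s)]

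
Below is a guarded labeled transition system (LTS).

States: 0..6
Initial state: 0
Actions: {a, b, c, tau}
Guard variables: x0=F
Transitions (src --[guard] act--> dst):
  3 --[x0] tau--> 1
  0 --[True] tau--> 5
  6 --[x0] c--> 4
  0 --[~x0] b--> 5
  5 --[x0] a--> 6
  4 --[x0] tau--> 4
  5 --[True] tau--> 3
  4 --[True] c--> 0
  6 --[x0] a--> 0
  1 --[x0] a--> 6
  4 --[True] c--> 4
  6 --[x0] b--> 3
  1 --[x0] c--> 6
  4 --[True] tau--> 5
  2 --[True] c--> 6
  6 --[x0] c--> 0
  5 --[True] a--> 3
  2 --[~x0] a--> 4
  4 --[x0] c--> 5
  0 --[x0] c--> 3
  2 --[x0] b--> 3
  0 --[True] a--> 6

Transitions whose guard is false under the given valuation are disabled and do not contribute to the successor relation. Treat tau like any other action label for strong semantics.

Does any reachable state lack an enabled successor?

R = {0,3,5,6}
  0: a→6  b→5  tau→5  [3 exit(s)]
  3: ∅  [no exit]
  5: a→3  tau→3  [2 exit(s)]
  6: ∅  [no exit]
trace reaching 3: tau·tau

Answer: DEADLOCK at state 3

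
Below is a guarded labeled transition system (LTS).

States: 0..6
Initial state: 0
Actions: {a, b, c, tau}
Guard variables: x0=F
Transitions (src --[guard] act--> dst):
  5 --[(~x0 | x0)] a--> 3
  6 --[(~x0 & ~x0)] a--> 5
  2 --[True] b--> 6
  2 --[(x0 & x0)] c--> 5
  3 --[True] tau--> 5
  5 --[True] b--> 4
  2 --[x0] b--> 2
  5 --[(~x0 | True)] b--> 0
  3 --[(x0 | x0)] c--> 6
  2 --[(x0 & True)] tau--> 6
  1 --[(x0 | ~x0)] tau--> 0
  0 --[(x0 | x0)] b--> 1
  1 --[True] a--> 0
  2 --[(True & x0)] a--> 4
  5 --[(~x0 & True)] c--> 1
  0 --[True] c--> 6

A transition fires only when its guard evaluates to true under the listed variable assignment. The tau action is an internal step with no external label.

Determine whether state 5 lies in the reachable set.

10 transition(s) survive guard evaluation.
depth 0: {0}
depth 1: {6}  now seen {0,6}
depth 2: {5}  now seen {0,5,6}
depth 3: {1,3,4}  now seen {0,1,3,4,5,6}
R = {0,1,3,4,5,6}
Path to 5: c·a

Answer: REACHABLE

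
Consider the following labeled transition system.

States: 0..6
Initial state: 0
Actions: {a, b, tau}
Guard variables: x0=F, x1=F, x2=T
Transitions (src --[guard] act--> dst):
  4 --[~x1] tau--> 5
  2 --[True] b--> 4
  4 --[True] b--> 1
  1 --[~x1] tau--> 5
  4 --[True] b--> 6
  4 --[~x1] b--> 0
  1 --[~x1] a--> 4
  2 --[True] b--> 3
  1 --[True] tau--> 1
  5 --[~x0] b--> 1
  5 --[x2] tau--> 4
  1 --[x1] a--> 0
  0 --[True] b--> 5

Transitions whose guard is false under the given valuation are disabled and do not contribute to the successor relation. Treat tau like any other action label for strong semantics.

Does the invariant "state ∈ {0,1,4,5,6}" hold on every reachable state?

Inv-set: {0,1,4,5,6}
R = {0,1,4,5,6}
  0: ✓
  1: ✓
  4: ✓
  5: ✓
  6: ✓

Answer: INVARIANT HOLDS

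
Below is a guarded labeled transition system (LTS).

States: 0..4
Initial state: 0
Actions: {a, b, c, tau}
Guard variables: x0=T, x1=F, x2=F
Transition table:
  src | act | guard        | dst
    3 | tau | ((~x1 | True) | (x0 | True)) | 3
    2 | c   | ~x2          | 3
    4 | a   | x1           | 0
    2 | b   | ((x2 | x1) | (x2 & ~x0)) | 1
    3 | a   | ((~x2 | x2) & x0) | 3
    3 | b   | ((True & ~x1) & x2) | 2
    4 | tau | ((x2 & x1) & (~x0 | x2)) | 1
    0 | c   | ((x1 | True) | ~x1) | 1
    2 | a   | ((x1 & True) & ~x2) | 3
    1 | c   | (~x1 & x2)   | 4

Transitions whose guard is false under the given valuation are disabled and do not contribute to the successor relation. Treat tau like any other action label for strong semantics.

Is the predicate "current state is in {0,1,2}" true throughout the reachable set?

Safe = {0,1,2}
R = {0,1}
  0: ok
  1: ok

Answer: INVARIANT HOLDS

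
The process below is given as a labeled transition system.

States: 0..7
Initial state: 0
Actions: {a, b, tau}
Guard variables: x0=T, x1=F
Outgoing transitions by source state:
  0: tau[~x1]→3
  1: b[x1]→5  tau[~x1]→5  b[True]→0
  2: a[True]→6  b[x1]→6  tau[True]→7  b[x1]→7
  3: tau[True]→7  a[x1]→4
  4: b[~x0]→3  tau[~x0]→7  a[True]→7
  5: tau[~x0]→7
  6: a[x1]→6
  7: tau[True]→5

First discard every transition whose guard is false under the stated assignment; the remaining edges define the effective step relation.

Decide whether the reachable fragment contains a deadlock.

Answer: DEADLOCK at state 5

Trace:
Reach set: {0,3,5,7}
  0: tau→3  [1 out]
  3: tau→7  [1 out]
  5: ∅  [no exit]
  7: tau→5  [1 out]
trace reaching 5: tau·tau·tau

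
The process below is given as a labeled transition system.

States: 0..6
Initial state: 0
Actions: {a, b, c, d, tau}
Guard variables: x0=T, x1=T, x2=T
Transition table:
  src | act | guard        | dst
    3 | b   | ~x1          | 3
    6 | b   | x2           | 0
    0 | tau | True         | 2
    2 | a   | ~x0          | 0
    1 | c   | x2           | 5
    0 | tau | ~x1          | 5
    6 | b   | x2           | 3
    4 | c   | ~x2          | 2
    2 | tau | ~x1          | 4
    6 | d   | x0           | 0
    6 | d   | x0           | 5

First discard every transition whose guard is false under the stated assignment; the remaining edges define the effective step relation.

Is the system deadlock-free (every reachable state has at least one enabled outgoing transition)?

Reachable = {0,2}
  0: tau→2  [deg 1]
  2: ∅  [deadlock]
Path to 2: tau

Answer: DEADLOCK at state 2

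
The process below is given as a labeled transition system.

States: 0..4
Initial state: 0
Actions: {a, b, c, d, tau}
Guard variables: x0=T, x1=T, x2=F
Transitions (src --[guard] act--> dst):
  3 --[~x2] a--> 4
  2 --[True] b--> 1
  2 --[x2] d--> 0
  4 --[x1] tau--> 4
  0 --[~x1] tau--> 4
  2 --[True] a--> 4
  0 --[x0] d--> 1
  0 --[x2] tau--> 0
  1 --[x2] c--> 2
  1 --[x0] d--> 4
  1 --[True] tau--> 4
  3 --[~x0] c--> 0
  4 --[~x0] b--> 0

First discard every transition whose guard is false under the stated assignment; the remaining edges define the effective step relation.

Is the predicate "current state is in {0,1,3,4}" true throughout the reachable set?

Answer: INVARIANT HOLDS

Trace:
Allowed set {0,1,3,4}
Reach set: {0,1,4}
  0: safe
  1: safe
  4: safe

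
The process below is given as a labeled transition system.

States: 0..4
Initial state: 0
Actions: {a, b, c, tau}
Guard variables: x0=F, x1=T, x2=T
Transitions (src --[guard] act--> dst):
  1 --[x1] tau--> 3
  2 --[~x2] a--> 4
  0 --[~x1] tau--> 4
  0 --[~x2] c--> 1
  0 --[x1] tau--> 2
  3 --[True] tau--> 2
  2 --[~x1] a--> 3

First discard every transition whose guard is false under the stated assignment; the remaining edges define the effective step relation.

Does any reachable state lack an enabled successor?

Answer: DEADLOCK at state 2

Working:
R = {0,2}
  0: tau→2  [1 exit(s)]
  2: ∅  [STUCK]
trace reaching 2: tau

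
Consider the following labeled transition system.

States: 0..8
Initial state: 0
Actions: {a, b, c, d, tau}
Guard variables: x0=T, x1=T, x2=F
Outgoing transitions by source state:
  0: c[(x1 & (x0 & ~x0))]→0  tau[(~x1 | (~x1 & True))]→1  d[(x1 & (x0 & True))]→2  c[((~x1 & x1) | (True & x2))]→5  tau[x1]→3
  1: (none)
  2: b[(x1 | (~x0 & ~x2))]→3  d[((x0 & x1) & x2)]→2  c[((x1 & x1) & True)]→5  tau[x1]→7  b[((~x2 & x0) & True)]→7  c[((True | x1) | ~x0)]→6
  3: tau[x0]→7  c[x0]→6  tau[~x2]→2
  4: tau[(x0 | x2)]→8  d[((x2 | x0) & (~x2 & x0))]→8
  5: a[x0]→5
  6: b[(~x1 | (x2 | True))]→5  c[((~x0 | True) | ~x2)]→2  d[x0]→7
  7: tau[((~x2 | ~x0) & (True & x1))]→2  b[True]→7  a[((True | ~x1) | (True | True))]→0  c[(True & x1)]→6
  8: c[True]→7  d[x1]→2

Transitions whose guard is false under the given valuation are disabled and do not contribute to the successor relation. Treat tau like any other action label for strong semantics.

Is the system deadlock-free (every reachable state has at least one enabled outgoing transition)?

Answer: DEADLOCK-FREE

Analysis:
R = {0,2,3,5,6,7}
  0: d→2  tau→3  [deg 2]
  2: b→3  b→7  c→5  c→6  tau→7  [deg 5]
  3: c→6  tau→2  tau→7  [deg 3]
  5: a→5  [deg 1]
  6: b→5  c→2  d→7  [deg 3]
  7: a→0  b→7  c→6  tau→2  [deg 4]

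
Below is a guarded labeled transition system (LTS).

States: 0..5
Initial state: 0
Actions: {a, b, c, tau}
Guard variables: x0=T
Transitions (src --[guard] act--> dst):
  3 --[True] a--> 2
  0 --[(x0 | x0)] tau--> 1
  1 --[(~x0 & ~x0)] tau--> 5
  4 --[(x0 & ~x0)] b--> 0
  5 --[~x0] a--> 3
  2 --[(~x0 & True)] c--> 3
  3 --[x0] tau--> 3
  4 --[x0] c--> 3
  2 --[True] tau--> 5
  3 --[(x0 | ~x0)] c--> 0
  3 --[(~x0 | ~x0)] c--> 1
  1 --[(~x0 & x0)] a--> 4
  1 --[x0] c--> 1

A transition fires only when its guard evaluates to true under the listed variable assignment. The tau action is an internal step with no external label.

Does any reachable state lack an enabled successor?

R = {0,1}
  0: tau→1  [1 exit(s)]
  1: c→1  [1 exit(s)]

Answer: DEADLOCK-FREE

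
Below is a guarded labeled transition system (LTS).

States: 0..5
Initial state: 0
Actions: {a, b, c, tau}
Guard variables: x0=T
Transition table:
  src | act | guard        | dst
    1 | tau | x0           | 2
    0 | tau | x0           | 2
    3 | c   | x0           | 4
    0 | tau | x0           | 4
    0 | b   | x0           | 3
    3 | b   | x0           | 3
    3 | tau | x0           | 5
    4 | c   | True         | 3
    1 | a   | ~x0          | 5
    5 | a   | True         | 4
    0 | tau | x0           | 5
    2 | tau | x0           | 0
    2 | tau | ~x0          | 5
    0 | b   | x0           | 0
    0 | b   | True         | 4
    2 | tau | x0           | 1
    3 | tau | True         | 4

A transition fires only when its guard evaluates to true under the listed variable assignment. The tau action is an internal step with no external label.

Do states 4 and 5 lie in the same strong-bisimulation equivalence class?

Bisimulation quotient by refinement:
  P[0] = {{0,1,2,3,4,5}}
  P[1] = {{0},{1,2},{3},{4},{5}}
  P[2] = {{0},{1},{2},{3},{4},{5}}
6 equivalence class(es) (converged in 3)
4∈{4}, 5∈{5}

Answer: NOT BISIMILAR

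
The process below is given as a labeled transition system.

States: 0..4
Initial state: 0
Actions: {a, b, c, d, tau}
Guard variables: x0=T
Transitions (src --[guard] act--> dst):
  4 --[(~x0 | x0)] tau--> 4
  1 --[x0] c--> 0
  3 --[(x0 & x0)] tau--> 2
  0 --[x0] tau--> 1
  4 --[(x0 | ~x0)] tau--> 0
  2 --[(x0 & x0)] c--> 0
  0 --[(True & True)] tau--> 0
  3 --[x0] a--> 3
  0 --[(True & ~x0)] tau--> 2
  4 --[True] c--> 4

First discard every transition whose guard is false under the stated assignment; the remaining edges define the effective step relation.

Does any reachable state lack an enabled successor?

Reach set: {0,1}
  0: tau→0  tau→1  [2 out]
  1: c→0  [1 out]

Answer: DEADLOCK-FREE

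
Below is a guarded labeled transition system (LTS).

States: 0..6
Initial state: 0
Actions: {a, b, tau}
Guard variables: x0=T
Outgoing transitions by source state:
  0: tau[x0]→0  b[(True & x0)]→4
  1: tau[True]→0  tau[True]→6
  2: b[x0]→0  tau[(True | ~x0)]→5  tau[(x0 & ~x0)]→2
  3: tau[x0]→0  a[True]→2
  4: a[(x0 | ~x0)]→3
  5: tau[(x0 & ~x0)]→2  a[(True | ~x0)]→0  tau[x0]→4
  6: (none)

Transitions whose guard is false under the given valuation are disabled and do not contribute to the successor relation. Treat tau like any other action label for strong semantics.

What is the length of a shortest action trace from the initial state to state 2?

Answer: 3

Working:
Breadth-first toward 2:
  depth 0: {0}
  depth 1: {4}
  depth 2: {3}
  depth 3: {2}
depth(2)=3, e.g. b·a·a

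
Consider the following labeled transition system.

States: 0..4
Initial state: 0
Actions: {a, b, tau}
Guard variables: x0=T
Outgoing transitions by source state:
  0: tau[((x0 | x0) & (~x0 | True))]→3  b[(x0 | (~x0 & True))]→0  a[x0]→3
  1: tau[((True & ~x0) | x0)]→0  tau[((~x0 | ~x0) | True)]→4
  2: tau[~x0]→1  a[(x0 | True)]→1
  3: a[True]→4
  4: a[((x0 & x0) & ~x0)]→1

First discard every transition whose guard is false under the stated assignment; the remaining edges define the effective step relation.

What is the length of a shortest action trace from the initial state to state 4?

Answer: 2

Analysis:
BFS to 4:
  L0 = {0}
  L1 = {3}
  L2 = {4}
first hit 4 at d=2 via a·a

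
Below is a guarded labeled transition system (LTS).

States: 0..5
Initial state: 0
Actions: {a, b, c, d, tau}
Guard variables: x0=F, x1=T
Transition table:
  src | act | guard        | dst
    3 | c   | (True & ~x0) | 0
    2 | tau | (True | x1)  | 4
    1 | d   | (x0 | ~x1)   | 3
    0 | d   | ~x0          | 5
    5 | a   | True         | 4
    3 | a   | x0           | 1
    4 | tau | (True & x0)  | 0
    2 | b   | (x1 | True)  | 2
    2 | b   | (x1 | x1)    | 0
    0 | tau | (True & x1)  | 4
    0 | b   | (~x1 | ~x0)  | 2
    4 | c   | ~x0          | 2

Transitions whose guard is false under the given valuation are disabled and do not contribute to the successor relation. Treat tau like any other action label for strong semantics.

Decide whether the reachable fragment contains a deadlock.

Reach set: {0,2,4,5}
  0: b→2  d→5  tau→4  [3 out]
  2: b→0  b→2  tau→4  [3 out]
  4: c→2  [1 out]
  5: a→4  [1 out]

Answer: DEADLOCK-FREE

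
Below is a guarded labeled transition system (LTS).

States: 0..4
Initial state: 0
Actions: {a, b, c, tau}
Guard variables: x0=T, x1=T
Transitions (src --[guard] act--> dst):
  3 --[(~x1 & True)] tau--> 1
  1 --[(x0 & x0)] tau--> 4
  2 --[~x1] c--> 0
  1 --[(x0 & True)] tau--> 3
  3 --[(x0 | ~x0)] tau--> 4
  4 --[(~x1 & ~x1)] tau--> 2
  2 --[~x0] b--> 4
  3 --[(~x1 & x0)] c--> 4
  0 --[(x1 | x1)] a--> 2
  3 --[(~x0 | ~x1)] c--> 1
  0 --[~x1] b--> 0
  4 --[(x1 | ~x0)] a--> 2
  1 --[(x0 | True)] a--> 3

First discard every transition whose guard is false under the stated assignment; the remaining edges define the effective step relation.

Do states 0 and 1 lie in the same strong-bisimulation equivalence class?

Refine partition for ~:
  P[0] = {{0,1,2,3,4}}
  P[1] = {{0,4},{1},{2},{3}}
Fixed point at round 2; 4 class(es).
class of 0: {0,4}; class of 1: {1}

Answer: NOT BISIMILAR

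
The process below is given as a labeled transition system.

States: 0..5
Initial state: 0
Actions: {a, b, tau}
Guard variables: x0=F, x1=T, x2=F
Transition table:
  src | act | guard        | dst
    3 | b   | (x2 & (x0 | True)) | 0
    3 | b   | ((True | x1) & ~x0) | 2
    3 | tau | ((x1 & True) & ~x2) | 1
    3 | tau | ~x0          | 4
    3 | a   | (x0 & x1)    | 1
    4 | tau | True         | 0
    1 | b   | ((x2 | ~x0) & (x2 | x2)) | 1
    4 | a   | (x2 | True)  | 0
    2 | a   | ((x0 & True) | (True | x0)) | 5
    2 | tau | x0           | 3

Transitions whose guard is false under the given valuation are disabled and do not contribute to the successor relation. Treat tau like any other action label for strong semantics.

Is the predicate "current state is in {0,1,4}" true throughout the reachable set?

Answer: INVARIANT HOLDS

Trace:
Inv-set: {0,1,4}
Reachable = {0}
  0: ok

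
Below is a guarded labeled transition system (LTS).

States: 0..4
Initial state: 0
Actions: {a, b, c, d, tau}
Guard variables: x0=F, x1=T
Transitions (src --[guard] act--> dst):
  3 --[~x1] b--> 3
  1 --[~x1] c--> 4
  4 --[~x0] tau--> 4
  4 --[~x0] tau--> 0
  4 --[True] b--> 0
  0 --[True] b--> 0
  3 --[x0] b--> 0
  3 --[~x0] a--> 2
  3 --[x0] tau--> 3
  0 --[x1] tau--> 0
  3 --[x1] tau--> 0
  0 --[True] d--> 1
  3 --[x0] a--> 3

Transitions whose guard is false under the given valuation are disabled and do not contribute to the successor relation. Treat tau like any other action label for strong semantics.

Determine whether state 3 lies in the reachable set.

After dropping false guards: 8 live edges.
Layer 0: {0}
Layer 1: {1}  now seen {0,1}
Reach set: {0,1}

Answer: UNREACHABLE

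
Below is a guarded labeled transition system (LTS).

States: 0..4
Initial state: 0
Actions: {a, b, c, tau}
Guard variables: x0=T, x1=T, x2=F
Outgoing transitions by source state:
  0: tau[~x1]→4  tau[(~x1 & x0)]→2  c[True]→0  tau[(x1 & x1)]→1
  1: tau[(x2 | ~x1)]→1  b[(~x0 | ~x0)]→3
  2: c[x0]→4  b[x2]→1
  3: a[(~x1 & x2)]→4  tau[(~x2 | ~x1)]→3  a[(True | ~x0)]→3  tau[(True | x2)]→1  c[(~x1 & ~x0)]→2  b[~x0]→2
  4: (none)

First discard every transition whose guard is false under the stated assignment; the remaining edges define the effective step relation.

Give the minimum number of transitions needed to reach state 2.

Answer: UNREACHABLE

Trace:
BFS to 2:
  depth 0: {0}
  depth 1: {1}
2 never appears.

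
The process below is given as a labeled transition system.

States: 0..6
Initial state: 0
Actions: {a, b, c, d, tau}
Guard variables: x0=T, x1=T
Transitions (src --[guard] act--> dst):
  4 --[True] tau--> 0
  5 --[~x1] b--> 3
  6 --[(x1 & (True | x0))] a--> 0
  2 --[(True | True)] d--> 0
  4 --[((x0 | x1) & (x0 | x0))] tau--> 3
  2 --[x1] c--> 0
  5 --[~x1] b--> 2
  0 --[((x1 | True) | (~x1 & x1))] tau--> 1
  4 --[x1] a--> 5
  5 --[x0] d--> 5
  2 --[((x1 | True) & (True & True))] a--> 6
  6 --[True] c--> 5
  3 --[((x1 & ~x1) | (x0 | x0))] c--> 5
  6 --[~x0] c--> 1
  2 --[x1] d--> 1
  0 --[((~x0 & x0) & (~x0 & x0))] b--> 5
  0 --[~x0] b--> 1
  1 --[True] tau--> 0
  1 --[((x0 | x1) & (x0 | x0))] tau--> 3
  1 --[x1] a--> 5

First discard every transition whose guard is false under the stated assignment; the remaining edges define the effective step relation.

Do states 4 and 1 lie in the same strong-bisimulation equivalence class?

Bisimulation quotient by refinement:
  P[0] = {{0,1,2,3,4,5,6}}
  P[1] = {{0},{1,4},{2},{3},{5},{6}}
stable after 2 split(s): 6 block(s)
class of 4: {1,4}; class of 1: {1,4}

Answer: BISIMILAR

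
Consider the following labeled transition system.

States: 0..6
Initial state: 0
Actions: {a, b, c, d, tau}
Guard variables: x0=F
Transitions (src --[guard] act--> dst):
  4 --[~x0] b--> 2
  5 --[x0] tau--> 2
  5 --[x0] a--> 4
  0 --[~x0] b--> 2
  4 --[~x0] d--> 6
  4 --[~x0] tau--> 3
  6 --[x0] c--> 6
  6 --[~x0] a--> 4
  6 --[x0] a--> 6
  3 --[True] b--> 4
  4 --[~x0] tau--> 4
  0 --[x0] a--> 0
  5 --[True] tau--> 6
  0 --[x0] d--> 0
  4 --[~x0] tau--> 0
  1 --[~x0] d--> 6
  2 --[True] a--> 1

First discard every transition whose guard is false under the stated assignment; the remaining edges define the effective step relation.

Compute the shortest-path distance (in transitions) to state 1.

Breadth-first toward 1:
  Layer 0: {0}
  Layer 1: {2}
  Layer 2: {1}
1 enters at depth 2; path b·a

Answer: 2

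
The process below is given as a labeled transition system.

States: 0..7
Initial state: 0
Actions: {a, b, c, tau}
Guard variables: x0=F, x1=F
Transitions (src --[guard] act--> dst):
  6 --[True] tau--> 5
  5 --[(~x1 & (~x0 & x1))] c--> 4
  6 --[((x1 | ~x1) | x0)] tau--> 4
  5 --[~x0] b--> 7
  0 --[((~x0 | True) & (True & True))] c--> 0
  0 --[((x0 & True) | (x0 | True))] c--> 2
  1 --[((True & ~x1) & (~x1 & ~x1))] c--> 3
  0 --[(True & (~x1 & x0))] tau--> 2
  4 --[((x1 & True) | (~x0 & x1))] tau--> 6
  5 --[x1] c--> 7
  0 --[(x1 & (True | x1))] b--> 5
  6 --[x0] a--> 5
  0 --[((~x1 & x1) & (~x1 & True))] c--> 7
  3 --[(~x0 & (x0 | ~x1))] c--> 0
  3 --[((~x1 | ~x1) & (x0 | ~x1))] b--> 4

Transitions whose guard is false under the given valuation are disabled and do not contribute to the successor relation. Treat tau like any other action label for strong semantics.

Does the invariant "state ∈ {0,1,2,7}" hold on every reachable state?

Answer: INVARIANT HOLDS

Analysis:
Allowed set {0,1,2,7}
R = {0,2}
  0: safe
  2: safe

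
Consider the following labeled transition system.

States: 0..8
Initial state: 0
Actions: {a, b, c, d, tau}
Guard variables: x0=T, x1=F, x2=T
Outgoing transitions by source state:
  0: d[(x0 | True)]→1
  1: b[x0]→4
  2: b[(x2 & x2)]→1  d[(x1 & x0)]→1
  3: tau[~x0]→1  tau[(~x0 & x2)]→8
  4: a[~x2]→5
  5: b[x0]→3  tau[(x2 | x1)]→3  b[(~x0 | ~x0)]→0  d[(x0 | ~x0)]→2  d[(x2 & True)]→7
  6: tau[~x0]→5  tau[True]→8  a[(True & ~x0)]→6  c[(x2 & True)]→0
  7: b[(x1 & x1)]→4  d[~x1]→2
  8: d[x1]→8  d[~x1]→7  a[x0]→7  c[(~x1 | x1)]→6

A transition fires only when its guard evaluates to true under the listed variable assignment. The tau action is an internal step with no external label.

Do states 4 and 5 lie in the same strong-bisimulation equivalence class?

Answer: NOT BISIMILAR

Working:
Refine partition for ~:
  P[0] = {{0,1,2,3,4,5,6,7,8}}
  P[1] = {{0,7},{1,2},{3,4},{5},{6},{8}}
  P[2] = {{0,7},{1},{2},{3,4},{5},{6},{8}}
  P[3] = {{0},{1},{2},{3,4},{5},{6},{7},{8}}
Fixed point at round 4; 8 class(es).
class of 4: {3,4}; class of 5: {5}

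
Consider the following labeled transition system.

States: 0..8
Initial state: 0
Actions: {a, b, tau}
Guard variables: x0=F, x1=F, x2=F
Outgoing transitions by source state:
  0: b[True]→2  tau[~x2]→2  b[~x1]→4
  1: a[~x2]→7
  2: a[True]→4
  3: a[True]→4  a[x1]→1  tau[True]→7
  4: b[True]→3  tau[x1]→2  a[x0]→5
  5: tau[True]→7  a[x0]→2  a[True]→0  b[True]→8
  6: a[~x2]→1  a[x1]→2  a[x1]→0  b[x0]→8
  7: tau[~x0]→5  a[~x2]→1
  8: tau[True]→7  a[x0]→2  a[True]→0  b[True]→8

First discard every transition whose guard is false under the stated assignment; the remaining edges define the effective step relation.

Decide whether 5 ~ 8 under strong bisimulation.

Answer: BISIMILAR

Trace:
Compute ~ classes (split until stable):
  P[0] = {{0,1,2,3,4,5,6,7,8}}
  P[1] = {{0},{1,2,6},{3,7},{4},{5,8}}
  P[2] = {{0},{1},{2},{3},{4},{5,8},{6},{7}}
Fixed point at round 3; 8 class(es).
class of 5: {5,8}; class of 8: {5,8}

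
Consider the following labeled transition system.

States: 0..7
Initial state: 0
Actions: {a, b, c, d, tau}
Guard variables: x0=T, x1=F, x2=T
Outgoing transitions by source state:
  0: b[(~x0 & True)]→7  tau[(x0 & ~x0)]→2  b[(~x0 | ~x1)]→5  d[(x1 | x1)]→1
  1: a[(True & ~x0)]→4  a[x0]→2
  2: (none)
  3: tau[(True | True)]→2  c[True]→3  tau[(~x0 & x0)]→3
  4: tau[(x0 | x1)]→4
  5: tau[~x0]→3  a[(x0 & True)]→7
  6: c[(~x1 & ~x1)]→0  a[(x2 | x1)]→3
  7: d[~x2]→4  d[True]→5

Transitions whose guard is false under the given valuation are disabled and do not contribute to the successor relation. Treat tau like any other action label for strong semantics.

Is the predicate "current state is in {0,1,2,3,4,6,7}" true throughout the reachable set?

Answer: INVARIANT VIOLATED at state 5

Working:
Safe = {0,1,2,3,4,6,7}
R = {0,5,7}
  0: safe
  5: ✗ unsafe
  7: safe
witness against invariant: b → 5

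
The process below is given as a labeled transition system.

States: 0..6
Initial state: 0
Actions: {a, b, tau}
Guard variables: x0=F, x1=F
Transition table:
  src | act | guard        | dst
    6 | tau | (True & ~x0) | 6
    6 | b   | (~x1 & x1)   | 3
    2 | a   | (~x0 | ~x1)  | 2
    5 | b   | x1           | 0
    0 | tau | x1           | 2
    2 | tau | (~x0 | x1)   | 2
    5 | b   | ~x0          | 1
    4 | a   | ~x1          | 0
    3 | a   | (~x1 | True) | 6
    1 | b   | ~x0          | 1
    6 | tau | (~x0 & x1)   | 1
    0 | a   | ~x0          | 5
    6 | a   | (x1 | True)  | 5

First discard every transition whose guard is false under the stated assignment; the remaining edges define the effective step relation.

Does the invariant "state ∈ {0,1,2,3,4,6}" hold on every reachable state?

Inv-set: {0,1,2,3,4,6}
Reach set: {0,1,5}
  0: ✓
  1: ✓
  5: VIOLATES
witness against invariant: a → 5

Answer: INVARIANT VIOLATED at state 5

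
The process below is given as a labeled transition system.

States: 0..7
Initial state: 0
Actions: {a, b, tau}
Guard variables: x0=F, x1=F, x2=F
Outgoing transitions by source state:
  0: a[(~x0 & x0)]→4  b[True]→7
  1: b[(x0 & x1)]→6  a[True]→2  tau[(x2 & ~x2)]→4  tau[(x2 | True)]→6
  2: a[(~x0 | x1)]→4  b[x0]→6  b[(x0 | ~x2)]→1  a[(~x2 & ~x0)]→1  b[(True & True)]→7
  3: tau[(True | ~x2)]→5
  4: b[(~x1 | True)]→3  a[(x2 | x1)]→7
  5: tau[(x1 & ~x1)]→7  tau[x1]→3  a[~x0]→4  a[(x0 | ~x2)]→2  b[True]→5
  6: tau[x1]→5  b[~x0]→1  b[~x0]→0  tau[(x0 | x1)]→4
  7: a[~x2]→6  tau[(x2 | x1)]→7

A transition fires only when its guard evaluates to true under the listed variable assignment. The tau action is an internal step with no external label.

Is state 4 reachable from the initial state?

Guard filter leaves 15 enabled edge(s).
L0 = {0}
L1 = {7}  total {0,7}
L2 = {6}  total {0,6,7}
L3 = {1}  total {0,1,6,7}
L4 = {2}  total {0,1,2,6,7}
L5 = {4}  total {0,1,2,4,6,7}
L6 = {3}  total {0,1,2,3,4,6,7}
L7 = {5}  total {0,1,2,3,4,5,6,7}
Reachable = {0,1,2,3,4,5,6,7}
trace reaching 4: b·a·b·a·a

Answer: REACHABLE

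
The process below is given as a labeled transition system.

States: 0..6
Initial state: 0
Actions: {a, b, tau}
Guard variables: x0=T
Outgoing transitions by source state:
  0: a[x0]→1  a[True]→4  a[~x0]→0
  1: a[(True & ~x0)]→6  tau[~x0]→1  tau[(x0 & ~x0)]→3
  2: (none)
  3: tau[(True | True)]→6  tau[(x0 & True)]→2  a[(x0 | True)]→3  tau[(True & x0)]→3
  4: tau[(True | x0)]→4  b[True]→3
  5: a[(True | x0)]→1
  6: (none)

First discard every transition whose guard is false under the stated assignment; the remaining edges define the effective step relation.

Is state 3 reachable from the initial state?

Guard filter leaves 9 enabled edge(s).
depth 0: {0}
depth 1: {1,4}  total {0,1,4}
depth 2: {3}  total {0,1,3,4}
depth 3: {2,6}  total {0,1,2,3,4,6}
Reach set: {0,1,2,3,4,6}
witness 3: a·b

Answer: REACHABLE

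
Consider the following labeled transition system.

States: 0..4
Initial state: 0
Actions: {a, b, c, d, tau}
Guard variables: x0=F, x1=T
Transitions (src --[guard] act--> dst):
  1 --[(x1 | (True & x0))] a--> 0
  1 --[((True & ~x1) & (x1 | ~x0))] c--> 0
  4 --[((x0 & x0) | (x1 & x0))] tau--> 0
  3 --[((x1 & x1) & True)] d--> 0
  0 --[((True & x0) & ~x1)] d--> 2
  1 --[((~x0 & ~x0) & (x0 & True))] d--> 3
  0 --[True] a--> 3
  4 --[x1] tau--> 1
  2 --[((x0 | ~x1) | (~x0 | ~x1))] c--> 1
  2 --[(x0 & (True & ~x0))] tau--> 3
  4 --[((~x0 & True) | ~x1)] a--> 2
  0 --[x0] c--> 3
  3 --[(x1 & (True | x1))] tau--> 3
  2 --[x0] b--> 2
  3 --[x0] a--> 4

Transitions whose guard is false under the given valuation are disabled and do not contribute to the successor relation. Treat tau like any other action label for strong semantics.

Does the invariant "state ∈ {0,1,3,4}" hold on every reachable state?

Answer: INVARIANT HOLDS

Trace:
Inv-set: {0,1,3,4}
R = {0,3}
  0: ok
  3: ok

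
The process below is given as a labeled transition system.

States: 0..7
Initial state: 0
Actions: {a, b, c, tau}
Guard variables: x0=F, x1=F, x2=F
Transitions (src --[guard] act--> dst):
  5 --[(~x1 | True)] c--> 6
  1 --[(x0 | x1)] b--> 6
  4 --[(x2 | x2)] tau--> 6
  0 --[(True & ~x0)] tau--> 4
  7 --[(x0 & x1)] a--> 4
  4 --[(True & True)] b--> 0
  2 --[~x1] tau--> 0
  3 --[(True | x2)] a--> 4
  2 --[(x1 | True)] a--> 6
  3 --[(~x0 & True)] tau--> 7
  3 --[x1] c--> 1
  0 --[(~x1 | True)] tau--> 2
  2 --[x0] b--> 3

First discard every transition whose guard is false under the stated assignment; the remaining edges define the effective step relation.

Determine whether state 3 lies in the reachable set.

Guard filter leaves 8 enabled edge(s).
depth 0: {0}
depth 1: {2,4}  now seen {0,2,4}
depth 2: {6}  now seen {0,2,4,6}
Reachable = {0,2,4,6}

Answer: UNREACHABLE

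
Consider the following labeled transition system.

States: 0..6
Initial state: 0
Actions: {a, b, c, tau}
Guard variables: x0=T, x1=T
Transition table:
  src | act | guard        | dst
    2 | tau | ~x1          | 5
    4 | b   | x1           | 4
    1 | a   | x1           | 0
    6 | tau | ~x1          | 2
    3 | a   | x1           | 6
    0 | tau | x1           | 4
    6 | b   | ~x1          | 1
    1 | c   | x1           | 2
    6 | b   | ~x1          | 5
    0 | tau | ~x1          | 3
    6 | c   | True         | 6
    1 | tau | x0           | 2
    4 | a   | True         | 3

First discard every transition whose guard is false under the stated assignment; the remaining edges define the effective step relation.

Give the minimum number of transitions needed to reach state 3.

BFS to 3:
  L0 = {0}
  L1 = {4}
  L2 = {3}
depth(3)=2, e.g. tau·a

Answer: 2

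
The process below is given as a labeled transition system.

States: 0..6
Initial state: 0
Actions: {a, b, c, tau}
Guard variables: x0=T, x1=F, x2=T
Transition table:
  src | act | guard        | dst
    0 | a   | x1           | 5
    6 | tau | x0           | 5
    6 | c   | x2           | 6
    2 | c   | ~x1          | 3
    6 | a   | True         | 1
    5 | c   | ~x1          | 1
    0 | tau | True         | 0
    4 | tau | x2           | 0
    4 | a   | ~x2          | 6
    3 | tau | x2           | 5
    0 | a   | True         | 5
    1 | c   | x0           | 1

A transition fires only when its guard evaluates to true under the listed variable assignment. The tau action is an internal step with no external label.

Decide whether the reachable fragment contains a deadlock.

Reachable = {0,1,5}
  0: a→5  tau→0  [deg 2]
  1: c→1  [deg 1]
  5: c→1  [deg 1]

Answer: DEADLOCK-FREE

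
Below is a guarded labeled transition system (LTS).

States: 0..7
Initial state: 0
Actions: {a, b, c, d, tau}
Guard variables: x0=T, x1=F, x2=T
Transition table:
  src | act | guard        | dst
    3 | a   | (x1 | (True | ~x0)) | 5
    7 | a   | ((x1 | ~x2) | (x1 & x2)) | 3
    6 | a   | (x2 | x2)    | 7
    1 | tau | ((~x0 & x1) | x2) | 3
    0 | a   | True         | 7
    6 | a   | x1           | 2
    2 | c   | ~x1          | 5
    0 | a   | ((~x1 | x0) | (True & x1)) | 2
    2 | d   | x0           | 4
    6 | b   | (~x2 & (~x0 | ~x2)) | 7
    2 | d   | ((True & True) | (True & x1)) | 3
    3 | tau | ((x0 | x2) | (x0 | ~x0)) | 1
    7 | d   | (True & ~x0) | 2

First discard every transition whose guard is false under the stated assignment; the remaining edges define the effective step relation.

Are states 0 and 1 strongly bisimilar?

Answer: NOT BISIMILAR

Working:
Compute ~ classes (split until stable):
  π0 = {{0,1,2,3,4,5,6,7}}
  π1 = {{0,6},{1},{2},{3},{4,5,7}}
  π2 = {{0},{1},{2},{3},{4,5,7},{6}}
stable after 3 split(s): 6 block(s)
[0]={0}  [1]={1}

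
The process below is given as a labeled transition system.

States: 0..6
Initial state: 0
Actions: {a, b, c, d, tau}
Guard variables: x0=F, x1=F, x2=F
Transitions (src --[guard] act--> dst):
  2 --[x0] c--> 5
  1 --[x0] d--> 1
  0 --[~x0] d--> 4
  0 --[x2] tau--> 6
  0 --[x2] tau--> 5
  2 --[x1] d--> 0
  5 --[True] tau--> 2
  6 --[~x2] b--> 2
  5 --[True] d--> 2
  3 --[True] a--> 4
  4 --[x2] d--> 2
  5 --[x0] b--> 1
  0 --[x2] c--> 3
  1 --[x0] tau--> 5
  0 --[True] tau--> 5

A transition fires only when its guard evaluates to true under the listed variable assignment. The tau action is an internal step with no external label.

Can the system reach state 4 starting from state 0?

Guard filter leaves 6 enabled edge(s).
Layer 0: {0}
Layer 1: {4,5}  total {0,4,5}
Layer 2: {2}  total {0,2,4,5}
Reach set: {0,2,4,5}
witness 4: d

Answer: REACHABLE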